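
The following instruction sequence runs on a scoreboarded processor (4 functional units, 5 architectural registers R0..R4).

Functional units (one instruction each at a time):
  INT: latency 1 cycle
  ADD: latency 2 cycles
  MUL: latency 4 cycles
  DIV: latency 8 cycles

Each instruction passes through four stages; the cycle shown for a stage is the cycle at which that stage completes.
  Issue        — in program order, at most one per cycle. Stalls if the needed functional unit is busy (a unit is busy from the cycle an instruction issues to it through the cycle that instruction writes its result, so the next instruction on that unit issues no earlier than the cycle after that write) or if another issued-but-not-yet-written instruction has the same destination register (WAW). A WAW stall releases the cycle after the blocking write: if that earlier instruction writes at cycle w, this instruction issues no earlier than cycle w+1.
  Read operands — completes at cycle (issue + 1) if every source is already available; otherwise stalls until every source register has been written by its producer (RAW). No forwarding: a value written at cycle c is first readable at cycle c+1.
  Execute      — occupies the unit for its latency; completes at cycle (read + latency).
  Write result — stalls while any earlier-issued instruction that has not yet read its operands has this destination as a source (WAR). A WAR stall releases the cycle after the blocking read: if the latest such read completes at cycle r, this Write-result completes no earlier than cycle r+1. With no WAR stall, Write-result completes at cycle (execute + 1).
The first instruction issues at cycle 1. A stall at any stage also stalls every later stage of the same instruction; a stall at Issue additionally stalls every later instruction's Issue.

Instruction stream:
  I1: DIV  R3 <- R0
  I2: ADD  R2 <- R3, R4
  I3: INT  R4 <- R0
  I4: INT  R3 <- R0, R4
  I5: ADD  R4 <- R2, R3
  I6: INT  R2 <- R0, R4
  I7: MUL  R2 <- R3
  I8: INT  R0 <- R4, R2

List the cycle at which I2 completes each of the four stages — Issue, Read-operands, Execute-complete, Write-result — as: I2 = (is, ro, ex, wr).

c1: I1 dispatched to DIV
c2: I1 operands ready · I2 dispatched to ADD
c3: I3 dispatched to INT
c4: I3 operands ready
c5: I3 complete
c10: I1 complete
c11: R3←I1
c12: I2 operands ready
c13: R4←I3
c14: I2 complete · I4 dispatched to INT
c15: R2←I2 · I4 operands ready
c16: I4 complete · I5 dispatched to ADD
c17: R3←I4
c18: I5 operands ready · I6 dispatched to INT
c20: I5 complete
c21: R4←I5
c22: I6 operands ready
c23: I6 complete
c24: R2←I6
c25: I7 dispatched to MUL
c26: I7 operands ready · I8 dispatched to INT
c30: I7 complete
c31: R2←I7
c32: I8 operands ready
c33: I8 complete
c34: R0←I8

I2 = (2, 12, 14, 15)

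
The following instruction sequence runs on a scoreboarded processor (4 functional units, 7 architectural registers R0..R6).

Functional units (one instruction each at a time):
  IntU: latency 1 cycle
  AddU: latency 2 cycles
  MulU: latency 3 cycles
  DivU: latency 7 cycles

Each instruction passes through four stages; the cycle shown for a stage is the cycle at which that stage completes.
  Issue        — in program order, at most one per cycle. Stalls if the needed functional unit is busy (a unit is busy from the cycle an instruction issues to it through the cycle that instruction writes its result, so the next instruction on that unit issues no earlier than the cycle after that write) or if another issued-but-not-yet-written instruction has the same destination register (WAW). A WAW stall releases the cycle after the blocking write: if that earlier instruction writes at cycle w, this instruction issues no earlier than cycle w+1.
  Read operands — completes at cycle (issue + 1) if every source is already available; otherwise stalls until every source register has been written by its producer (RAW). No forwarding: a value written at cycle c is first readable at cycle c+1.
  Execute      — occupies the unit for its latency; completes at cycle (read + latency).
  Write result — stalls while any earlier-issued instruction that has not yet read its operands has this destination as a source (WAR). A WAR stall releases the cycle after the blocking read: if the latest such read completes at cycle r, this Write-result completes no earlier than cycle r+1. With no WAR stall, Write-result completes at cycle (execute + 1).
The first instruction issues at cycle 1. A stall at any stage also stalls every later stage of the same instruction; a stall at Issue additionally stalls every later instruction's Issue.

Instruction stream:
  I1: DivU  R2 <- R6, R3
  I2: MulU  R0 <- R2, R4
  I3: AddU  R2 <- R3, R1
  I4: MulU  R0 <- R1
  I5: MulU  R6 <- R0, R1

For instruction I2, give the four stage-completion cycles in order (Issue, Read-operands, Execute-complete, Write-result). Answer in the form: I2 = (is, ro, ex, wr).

t=1  I1 dispatched to DivU
t=2  I1 operands ready · I2 dispatched to MulU
t=9  I1 complete
t=10  R2←I1
t=11  I2 operands ready · I3 dispatched to AddU
t=12  I3 operands ready
t=14  I2 complete · I3 complete
t=15  R0←I2 · R2←I3
t=16  I4 dispatched to MulU
t=17  I4 operands ready
t=20  I4 complete
t=21  R0←I4
t=22  I5 dispatched to MulU
t=23  I5 operands ready
t=26  I5 complete
t=27  R6←I5

I2 = (2, 11, 14, 15)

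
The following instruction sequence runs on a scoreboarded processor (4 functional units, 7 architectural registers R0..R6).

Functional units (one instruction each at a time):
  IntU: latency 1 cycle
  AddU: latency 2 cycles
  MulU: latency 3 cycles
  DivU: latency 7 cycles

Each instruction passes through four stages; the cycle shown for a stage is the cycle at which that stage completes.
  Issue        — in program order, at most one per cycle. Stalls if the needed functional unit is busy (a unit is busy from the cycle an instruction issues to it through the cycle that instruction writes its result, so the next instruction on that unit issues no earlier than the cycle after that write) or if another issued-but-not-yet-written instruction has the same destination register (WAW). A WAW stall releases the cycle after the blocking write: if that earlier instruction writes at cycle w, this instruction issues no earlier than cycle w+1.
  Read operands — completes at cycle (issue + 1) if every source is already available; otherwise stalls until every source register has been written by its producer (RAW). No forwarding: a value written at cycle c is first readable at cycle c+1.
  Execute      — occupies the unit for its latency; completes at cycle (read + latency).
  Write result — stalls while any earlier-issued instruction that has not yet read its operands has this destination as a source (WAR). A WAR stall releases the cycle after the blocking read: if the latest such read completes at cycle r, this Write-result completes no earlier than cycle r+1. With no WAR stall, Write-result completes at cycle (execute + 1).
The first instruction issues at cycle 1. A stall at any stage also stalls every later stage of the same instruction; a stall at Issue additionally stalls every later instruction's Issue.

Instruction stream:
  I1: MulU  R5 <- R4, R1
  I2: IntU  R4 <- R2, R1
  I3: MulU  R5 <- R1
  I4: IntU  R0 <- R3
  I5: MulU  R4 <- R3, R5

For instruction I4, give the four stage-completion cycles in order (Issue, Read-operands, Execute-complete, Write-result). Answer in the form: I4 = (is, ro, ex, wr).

I4 = (8, 9, 10, 11)

c1: issue I1 (MulU)
c2: I1 read-ops | issue I2 (IntU)
c3: I2 read-ops
c4: I2 finished on IntU
c5: I1 finished on MulU | I2→R4
c6: I1→R5
c7: issue I3 (MulU)
c8: I3 read-ops | issue I4 (IntU)
c9: I4 read-ops
c10: I4 finished on IntU
c11: I3 finished on MulU | I4→R0
c12: I3→R5
c13: issue I5 (MulU)
c14: I5 read-ops
c17: I5 finished on MulU
c18: I5→R4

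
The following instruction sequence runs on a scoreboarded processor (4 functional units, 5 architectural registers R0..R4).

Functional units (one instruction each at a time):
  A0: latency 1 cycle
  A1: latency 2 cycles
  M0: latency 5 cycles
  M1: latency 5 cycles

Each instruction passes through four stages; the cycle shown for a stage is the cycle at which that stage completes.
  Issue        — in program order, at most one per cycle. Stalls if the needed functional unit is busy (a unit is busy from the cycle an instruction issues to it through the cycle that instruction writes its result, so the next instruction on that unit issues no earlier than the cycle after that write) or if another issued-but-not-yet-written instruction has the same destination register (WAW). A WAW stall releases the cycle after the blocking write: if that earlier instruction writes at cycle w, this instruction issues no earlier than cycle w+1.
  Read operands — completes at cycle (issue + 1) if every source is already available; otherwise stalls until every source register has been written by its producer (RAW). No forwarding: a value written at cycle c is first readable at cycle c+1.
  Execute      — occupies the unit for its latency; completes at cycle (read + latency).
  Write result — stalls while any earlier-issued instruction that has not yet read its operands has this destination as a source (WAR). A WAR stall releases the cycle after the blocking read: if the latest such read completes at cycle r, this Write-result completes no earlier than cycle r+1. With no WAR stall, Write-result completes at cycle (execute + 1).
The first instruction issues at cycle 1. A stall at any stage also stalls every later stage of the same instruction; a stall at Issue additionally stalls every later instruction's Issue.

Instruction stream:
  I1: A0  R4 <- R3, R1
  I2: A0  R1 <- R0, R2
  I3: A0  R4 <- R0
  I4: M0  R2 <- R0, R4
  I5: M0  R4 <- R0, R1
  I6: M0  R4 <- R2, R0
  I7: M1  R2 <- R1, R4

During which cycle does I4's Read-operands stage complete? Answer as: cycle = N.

t=1  issue I1 (A0)
t=2  I1 read-ops
t=3  I1 finished on A0
t=4  I1→R4
t=5  issue I2 (A0)
t=6  I2 read-ops
t=7  I2 finished on A0
t=8  I2→R1
t=9  issue I3 (A0)
t=10  I3 read-ops; issue I4 (M0)
t=11  I3 finished on A0
t=12  I3→R4
t=13  I4 read-ops
t=18  I4 finished on M0
t=19  I4→R2
t=20  issue I5 (M0)
t=21  I5 read-ops
t=26  I5 finished on M0
t=27  I5→R4
t=28  issue I6 (M0)
t=29  I6 read-ops; issue I7 (M1)
t=34  I6 finished on M0
t=35  I6→R4
t=36  I7 read-ops
t=41  I7 finished on M1
t=42  I7→R2

cycle = 13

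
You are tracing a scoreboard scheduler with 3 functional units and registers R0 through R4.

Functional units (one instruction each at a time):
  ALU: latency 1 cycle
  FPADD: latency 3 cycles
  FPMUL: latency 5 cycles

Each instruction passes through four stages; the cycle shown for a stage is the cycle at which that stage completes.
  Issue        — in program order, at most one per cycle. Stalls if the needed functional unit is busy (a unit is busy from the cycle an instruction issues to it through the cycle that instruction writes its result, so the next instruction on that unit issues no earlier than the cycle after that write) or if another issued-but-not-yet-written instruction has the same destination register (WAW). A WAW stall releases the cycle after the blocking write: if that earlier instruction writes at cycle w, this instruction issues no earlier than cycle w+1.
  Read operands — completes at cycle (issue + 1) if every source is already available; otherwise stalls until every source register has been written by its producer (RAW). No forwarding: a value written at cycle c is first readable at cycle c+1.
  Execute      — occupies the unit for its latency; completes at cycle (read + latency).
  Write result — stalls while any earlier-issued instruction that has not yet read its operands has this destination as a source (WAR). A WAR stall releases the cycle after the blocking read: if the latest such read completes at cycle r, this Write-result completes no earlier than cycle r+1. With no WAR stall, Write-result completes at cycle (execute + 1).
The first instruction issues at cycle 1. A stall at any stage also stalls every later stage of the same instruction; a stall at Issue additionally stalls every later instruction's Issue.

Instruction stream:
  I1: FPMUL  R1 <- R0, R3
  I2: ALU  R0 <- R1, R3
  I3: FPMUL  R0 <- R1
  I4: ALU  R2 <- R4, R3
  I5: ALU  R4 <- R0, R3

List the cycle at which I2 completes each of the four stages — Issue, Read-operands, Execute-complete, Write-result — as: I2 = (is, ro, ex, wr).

I2 = (2, 9, 10, 11)

I1: IS=1 RO=2 EX=7 WR=8
I2: IS=2 RO=9 EX=10 WR=11  [RAW R1: wait I1 write@8]
I3: IS=12 RO=13 EX=18 WR=19  [WAW R0: wait I2 write@11]
I4: IS=13 RO=14 EX=15 WR=16
I5: IS=17 RO=20 EX=21 WR=22  [struct: ALU busy until I4 writes@16; RAW R0: wait I3 write@19]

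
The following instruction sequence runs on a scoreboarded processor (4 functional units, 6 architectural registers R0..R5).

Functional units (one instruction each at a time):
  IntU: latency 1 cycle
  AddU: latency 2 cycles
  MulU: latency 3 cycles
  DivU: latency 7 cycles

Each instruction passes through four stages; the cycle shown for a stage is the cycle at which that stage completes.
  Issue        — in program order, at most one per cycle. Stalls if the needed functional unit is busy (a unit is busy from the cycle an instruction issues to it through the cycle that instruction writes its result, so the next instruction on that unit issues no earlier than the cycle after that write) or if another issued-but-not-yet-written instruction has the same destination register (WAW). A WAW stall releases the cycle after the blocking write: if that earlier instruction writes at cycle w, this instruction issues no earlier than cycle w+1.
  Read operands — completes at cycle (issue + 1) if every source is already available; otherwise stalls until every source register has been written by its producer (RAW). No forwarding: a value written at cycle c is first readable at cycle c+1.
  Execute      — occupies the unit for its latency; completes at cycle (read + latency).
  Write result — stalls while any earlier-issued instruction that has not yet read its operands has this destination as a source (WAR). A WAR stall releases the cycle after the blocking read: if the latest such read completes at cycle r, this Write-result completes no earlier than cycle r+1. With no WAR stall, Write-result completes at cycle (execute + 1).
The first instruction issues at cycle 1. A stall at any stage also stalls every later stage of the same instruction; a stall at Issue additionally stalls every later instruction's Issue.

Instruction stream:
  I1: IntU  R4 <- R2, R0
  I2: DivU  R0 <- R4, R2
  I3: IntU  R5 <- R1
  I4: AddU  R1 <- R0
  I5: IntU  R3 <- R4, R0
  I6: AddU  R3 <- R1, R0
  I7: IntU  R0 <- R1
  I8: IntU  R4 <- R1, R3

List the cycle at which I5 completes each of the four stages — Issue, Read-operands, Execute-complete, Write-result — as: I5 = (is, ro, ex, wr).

  I1 | 1 | 2 | 3 | 4
  I2 | 2 | 5 | 12 | 13   RAW R4: wait I1 write@4
  I3 | 5 | 6 | 7 | 8   struct: IntU busy until I1 writes@4
  I4 | 6 | 14 | 16 | 17   RAW R0: wait I2 write@13
  I5 | 9 | 14 | 15 | 16   struct: IntU busy until I3 writes@8 · RAW R0: wait I2 write@13
  I6 | 18 | 19 | 21 | 22   struct: AddU busy until I4 writes@17
  I7 | 19 | 20 | 21 | 22
  I8 | 23 | 24 | 25 | 26   struct: IntU busy until I7 writes@22

I5 = (9, 14, 15, 16)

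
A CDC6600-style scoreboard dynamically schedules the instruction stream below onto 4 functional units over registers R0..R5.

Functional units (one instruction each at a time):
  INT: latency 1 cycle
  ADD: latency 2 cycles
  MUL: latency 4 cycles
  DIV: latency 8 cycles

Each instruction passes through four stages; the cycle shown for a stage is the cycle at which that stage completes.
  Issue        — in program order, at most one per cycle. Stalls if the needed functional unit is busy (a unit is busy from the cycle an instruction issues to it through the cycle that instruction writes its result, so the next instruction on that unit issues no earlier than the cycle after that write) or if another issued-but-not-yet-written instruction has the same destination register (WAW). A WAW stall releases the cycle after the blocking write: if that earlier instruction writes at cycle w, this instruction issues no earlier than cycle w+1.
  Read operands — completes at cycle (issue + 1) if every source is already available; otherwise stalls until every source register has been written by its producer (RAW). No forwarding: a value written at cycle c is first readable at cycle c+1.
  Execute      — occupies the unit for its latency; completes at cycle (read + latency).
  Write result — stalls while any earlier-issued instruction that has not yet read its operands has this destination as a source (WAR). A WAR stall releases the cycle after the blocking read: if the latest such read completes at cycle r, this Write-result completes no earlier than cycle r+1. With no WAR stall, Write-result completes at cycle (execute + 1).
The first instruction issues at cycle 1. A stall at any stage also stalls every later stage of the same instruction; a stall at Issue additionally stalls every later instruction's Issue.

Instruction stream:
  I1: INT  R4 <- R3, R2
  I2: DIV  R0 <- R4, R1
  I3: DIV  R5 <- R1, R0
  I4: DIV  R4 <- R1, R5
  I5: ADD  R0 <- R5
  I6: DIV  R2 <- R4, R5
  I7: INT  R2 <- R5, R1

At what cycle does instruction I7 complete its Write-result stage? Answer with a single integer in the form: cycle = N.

cycle = 51

c1: I1 issues→INT
c2: I1 reads | I2 issues→DIV
c3: I1 exec-done
c4: I1 writes R4
c5: I2 reads
c13: I2 exec-done
c14: I2 writes R0
c15: I3 issues→DIV
c16: I3 reads
c24: I3 exec-done
c25: I3 writes R5
c26: I4 issues→DIV
c27: I4 reads | I5 issues→ADD
c28: I5 reads
c30: I5 exec-done
c31: I5 writes R0
c35: I4 exec-done
c36: I4 writes R4
c37: I6 issues→DIV
c38: I6 reads
c46: I6 exec-done
c47: I6 writes R2
c48: I7 issues→INT
c49: I7 reads
c50: I7 exec-done
c51: I7 writes R2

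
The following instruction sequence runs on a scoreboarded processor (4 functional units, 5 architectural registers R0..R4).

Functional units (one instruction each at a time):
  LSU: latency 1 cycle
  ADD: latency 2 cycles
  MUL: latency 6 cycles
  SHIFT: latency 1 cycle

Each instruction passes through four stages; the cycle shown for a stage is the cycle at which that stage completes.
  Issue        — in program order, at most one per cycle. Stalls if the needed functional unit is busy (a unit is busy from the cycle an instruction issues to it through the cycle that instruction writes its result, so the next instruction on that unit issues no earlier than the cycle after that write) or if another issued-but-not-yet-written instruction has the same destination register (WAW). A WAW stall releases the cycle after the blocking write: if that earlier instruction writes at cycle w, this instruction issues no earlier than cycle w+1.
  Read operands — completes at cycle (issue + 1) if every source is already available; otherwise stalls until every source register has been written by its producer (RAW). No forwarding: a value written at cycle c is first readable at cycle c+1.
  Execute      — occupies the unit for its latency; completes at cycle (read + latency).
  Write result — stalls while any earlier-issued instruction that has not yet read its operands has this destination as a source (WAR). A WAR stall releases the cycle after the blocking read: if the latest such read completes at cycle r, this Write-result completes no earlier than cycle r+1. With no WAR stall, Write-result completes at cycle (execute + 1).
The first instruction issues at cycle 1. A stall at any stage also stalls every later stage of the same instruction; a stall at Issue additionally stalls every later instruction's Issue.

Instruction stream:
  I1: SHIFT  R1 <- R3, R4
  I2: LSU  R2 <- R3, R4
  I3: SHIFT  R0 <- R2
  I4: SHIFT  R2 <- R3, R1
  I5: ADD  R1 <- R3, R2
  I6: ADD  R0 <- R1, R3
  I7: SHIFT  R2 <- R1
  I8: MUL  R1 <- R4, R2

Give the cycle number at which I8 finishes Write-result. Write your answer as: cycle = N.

c1: I1 issues→SHIFT
c2: I1 reads | I2 issues→LSU
c3: I1 exec-done | I2 reads
c4: I1 writes R1 | I2 exec-done
c5: I2 writes R2 | I3 issues→SHIFT
c6: I3 reads
c7: I3 exec-done
c8: I3 writes R0
c9: I4 issues→SHIFT
c10: I4 reads | I5 issues→ADD
c11: I4 exec-done
c12: I4 writes R2
c13: I5 reads
c15: I5 exec-done
c16: I5 writes R1
c17: I6 issues→ADD
c18: I6 reads | I7 issues→SHIFT
c19: I7 reads | I8 issues→MUL
c20: I6 exec-done | I7 exec-done
c21: I6 writes R0 | I7 writes R2
c22: I8 reads
c28: I8 exec-done
c29: I8 writes R1

cycle = 29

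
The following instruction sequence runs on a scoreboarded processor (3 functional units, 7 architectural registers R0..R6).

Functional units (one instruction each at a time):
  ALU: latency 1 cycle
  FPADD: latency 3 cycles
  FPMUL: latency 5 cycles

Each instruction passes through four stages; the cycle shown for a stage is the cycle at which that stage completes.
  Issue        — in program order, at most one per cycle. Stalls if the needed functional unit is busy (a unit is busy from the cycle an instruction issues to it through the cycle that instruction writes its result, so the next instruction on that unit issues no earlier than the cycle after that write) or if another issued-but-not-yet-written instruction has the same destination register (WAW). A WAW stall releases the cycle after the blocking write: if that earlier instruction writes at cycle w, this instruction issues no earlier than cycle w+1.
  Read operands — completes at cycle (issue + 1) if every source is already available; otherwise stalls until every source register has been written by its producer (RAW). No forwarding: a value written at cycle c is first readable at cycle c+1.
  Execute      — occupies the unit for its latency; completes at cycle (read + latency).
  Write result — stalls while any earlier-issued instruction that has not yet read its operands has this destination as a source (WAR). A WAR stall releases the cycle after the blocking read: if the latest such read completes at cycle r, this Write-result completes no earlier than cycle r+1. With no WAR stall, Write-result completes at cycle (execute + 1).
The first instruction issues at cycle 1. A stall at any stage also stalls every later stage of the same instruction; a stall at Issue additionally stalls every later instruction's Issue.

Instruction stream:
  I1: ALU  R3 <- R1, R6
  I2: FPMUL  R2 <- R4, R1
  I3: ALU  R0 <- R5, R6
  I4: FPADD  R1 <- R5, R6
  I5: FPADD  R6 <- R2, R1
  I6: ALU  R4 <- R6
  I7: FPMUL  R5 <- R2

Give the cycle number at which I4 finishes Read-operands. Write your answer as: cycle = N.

[1] I1→ALU
[2] I1 RO · I2→FPMUL
[3] I1 EX · I2 RO
[4] I1 WR R3
[5] I3→ALU
[6] I3 RO · I4→FPADD
[7] I3 EX · I4 RO
[8] I2 EX · I3 WR R0
[9] I2 WR R2
[10] I4 EX
[11] I4 WR R1
[12] I5→FPADD
[13] I5 RO · I6→ALU
[14] I7→FPMUL
[15] I7 RO
[16] I5 EX
[17] I5 WR R6
[18] I6 RO
[19] I6 EX
[20] I6 WR R4 · I7 EX
[21] I7 WR R5

cycle = 7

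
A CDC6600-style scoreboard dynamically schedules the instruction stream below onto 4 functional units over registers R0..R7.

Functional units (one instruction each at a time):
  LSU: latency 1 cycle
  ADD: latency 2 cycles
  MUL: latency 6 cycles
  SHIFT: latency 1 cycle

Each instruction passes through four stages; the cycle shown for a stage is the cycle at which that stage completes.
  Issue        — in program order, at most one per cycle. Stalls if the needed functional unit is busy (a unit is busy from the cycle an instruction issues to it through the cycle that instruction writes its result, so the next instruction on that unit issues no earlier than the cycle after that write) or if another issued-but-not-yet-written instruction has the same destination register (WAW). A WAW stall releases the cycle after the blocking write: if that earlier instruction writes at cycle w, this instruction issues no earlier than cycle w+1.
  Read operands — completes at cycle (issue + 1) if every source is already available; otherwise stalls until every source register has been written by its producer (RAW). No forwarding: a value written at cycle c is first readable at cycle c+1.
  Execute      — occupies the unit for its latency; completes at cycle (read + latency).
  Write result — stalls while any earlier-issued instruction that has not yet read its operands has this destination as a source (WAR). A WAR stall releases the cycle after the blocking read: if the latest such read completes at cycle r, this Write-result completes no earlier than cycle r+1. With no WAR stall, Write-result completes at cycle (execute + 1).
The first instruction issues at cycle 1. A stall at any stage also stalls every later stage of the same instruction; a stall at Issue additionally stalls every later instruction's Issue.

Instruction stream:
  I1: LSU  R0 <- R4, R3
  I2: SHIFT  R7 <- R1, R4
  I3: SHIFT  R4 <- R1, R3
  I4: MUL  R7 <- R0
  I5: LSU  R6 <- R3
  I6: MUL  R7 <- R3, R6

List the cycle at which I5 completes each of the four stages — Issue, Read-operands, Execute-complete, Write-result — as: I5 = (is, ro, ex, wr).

I5 = (8, 9, 10, 11)

cycle 1: I1 issues→LSU
cycle 2: I1 reads, I2 issues→SHIFT
cycle 3: I1 exec-done, I2 reads
cycle 4: I1 writes R0, I2 exec-done
cycle 5: I2 writes R7
cycle 6: I3 issues→SHIFT
cycle 7: I3 reads, I4 issues→MUL
cycle 8: I3 exec-done, I4 reads, I5 issues→LSU
cycle 9: I3 writes R4, I5 reads
cycle 10: I5 exec-done
cycle 11: I5 writes R6
cycle 14: I4 exec-done
cycle 15: I4 writes R7
cycle 16: I6 issues→MUL
cycle 17: I6 reads
cycle 23: I6 exec-done
cycle 24: I6 writes R7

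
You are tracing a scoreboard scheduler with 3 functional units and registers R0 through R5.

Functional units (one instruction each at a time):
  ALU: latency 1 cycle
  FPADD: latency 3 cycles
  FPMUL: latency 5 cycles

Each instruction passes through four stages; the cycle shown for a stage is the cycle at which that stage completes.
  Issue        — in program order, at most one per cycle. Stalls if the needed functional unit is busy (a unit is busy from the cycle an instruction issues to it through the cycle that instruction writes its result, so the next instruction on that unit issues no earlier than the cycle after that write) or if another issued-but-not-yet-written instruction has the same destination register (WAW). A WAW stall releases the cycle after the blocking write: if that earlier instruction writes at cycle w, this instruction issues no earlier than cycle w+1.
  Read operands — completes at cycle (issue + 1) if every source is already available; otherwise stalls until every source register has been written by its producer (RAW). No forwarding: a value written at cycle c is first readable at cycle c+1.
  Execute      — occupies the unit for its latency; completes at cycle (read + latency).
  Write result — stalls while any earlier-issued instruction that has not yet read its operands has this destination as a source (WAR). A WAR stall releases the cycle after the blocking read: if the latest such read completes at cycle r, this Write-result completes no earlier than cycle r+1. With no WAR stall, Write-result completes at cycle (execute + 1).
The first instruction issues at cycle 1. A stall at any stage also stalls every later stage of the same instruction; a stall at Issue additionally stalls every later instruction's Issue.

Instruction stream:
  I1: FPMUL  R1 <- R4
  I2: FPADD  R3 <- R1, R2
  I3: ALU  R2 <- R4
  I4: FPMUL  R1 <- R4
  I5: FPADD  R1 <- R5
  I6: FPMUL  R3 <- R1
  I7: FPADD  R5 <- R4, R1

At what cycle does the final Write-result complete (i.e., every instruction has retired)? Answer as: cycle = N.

I1  is:1  ro:2  ex:7  wr:8
I2  is:2  ro:9  ex:12  wr:13  — RAW R1: wait I1 write@8
I3  is:3  ro:4  ex:5  wr:10  — WAR R2: wait I2 read@9
I4  is:9  ro:10  ex:15  wr:16  — struct: FPMUL busy until I1 writes@8
I5  is:17  ro:18  ex:21  wr:22  — WAW R1: wait I4 write@16
I6  is:18  ro:23  ex:28  wr:29  — RAW R1: wait I5 write@22
I7  is:23  ro:24  ex:27  wr:28  — struct: FPADD busy until I5 writes@22

cycle = 29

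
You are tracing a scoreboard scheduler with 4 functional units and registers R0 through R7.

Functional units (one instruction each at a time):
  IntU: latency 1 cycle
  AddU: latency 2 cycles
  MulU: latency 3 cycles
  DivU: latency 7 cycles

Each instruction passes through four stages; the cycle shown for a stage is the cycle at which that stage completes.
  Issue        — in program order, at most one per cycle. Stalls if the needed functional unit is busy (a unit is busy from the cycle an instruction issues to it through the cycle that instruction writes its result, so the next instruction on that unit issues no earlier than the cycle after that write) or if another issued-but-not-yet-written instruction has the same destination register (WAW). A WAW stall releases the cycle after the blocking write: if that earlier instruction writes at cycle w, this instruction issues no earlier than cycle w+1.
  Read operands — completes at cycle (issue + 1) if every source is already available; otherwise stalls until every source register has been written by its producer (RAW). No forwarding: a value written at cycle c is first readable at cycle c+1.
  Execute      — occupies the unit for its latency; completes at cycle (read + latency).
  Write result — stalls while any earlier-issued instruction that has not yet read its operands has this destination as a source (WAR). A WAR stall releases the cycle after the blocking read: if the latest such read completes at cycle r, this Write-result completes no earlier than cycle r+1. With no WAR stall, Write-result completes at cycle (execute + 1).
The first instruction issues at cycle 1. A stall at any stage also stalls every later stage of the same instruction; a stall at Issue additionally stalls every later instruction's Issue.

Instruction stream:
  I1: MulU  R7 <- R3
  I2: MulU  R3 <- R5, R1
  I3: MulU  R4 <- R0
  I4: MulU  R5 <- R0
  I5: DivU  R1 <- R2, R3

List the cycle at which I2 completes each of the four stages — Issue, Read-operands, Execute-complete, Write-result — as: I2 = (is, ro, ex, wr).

[I1] 1/2/5/6
[I2] 7/8/11/12  (struct: MulU busy until I1 writes@6)
[I3] 13/14/17/18  (struct: MulU busy until I2 writes@12)
[I4] 19/20/23/24  (struct: MulU busy until I3 writes@18)
[I5] 20/21/28/29

I2 = (7, 8, 11, 12)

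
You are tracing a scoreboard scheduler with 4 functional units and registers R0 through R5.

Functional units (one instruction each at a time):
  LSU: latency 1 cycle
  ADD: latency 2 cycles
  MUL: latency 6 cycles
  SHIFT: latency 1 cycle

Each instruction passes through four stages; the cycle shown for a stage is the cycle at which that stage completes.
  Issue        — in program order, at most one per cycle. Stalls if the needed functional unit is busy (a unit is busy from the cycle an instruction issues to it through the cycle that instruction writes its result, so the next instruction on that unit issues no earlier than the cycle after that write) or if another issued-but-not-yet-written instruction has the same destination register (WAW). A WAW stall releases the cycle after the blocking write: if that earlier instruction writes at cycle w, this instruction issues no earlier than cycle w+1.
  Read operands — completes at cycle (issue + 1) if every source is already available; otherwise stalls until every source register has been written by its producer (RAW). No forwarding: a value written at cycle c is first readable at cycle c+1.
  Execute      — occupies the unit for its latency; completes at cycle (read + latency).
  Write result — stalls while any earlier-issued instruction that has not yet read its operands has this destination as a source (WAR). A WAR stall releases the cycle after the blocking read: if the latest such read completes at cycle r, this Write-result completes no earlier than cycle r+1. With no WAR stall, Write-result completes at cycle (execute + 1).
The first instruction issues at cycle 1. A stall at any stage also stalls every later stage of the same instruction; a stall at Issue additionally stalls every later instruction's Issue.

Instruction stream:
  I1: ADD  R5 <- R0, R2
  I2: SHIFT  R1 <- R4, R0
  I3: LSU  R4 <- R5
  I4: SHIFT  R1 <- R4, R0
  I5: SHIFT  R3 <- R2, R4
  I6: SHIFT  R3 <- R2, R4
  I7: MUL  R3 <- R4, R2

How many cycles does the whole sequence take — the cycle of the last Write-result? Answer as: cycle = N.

  I1 | 1 | 2 | 4 | 5
  I2 | 2 | 3 | 4 | 5
  I3 | 3 | 6 | 7 | 8   RAW R5: wait I1 write@5
  I4 | 6 | 9 | 10 | 11   struct: SHIFT busy until I2 writes@5 · RAW R4: wait I3 write@8
  I5 | 12 | 13 | 14 | 15   struct: SHIFT busy until I4 writes@11
  I6 | 16 | 17 | 18 | 19   struct: SHIFT busy until I5 writes@15
  I7 | 20 | 21 | 27 | 28   WAW R3: wait I6 write@19

cycle = 28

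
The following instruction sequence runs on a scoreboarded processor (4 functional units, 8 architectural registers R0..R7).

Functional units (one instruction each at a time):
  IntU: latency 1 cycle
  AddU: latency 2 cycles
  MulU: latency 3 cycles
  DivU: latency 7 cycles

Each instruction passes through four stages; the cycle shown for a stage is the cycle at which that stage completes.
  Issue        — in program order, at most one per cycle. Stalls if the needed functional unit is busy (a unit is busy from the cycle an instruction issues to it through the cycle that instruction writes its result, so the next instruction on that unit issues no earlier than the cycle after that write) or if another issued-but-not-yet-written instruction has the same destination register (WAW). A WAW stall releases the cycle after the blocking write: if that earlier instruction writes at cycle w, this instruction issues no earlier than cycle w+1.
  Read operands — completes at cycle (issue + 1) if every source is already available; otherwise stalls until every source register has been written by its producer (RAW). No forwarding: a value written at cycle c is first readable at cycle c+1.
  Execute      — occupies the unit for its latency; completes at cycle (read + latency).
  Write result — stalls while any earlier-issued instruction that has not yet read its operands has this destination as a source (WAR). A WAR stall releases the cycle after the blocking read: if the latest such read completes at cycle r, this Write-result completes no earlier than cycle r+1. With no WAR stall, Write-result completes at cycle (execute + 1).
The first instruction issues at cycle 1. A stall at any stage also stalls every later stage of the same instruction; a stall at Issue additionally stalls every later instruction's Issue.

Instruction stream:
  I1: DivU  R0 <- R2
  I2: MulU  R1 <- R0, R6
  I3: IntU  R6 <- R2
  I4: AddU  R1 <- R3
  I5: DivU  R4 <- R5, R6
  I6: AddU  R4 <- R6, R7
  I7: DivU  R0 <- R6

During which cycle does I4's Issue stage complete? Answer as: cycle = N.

I1  is:1  ro:2  ex:9  wr:10
I2  is:2  ro:11  ex:14  wr:15  — RAW R0: wait I1 write@10
I3  is:3  ro:4  ex:5  wr:12  — WAR R6: wait I2 read@11
I4  is:16  ro:17  ex:19  wr:20  — WAW R1: wait I2 write@15
I5  is:17  ro:18  ex:25  wr:26
I6  is:27  ro:28  ex:30  wr:31  — WAW R4: wait I5 write@26
I7  is:28  ro:29  ex:36  wr:37

cycle = 16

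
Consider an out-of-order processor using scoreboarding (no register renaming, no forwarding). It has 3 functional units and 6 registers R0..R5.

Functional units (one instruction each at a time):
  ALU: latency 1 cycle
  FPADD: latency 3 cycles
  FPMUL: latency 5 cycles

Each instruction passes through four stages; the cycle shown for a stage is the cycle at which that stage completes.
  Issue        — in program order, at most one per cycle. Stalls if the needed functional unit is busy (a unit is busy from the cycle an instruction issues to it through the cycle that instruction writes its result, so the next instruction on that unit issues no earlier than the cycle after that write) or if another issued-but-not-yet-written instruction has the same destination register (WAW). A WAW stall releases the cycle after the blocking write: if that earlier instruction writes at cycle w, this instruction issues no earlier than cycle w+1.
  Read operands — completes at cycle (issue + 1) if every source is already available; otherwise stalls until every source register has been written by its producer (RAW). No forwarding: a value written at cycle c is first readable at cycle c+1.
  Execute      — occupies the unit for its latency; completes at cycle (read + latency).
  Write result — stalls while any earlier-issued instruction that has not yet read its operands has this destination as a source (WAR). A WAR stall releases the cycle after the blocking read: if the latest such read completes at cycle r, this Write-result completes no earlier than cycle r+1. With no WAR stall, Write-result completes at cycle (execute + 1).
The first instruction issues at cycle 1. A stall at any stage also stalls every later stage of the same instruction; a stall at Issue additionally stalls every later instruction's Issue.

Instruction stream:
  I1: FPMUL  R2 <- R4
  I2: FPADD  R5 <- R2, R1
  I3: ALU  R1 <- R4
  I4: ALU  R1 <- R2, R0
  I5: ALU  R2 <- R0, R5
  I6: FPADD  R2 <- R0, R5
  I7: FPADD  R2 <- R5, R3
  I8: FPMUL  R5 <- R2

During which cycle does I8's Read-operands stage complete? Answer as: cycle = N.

t=1  I1 issues→FPMUL
t=2  I1 reads | I2 issues→FPADD
t=3  I3 issues→ALU
t=4  I3 reads
t=5  I3 exec-done
t=7  I1 exec-done
t=8  I1 writes R2
t=9  I2 reads
t=10  I3 writes R1
t=11  I4 issues→ALU
t=12  I2 exec-done | I4 reads
t=13  I2 writes R5 | I4 exec-done
t=14  I4 writes R1
t=15  I5 issues→ALU
t=16  I5 reads
t=17  I5 exec-done
t=18  I5 writes R2
t=19  I6 issues→FPADD
t=20  I6 reads
t=23  I6 exec-done
t=24  I6 writes R2
t=25  I7 issues→FPADD
t=26  I7 reads | I8 issues→FPMUL
t=29  I7 exec-done
t=30  I7 writes R2
t=31  I8 reads
t=36  I8 exec-done
t=37  I8 writes R5

cycle = 31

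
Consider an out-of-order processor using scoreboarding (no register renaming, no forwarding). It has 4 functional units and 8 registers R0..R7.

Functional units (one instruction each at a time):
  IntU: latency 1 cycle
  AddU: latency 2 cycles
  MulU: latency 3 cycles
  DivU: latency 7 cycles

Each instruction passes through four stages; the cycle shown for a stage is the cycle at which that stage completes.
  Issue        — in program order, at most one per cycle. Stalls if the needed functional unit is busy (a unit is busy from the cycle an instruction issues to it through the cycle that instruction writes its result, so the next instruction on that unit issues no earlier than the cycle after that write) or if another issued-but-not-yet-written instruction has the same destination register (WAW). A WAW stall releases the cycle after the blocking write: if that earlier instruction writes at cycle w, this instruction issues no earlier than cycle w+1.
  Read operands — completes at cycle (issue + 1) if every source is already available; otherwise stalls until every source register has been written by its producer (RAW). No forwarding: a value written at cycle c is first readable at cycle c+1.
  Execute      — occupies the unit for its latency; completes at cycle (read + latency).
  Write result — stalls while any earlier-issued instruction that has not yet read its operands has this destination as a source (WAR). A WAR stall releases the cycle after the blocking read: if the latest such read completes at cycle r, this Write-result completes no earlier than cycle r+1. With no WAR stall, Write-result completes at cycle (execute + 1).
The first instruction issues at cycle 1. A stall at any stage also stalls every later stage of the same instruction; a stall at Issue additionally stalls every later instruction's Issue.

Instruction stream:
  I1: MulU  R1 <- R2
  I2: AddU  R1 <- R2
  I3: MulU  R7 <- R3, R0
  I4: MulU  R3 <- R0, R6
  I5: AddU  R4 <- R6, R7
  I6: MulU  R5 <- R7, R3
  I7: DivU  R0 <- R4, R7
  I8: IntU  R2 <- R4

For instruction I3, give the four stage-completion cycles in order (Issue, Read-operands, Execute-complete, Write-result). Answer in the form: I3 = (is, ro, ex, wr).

I3 = (8, 9, 12, 13)

1) issue 1, read 2, done 5, write 6
2) issue 7, read 8, done 10, write 11  <WAW R1: wait I1 write@6>
3) issue 8, read 9, done 12, write 13
4) issue 14, read 15, done 18, write 19  <struct: MulU busy until I3 writes@13>
5) issue 15, read 16, done 18, write 19
6) issue 20, read 21, done 24, write 25  <struct: MulU busy until I4 writes@19>
7) issue 21, read 22, done 29, write 30
8) issue 22, read 23, done 24, write 25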